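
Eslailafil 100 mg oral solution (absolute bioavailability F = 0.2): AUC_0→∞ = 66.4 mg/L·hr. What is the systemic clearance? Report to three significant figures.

CL = F × Dose / AUC_0→∞
   = 0.2 × 100 / 66.4 = 0.301205 L/hr

CL = 0.301 L/hr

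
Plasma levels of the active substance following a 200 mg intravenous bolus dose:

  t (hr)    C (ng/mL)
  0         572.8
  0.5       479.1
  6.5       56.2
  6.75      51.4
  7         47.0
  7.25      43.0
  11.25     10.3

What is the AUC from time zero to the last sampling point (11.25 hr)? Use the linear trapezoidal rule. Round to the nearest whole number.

Trapezoidal AUC_0→11.25:
  [0→0.5]: (572.8+479.1)/2 × 0.5 = 262.975
  [0.5→6.5]: (479.1+56.2)/2 × 6 = 1605.9
  [6.5→6.75]: (56.2+51.4)/2 × 0.25 = 13.45
  [6.75→7]: (51.4+47.0)/2 × 0.25 = 12.3
  [7→7.25]: (47.0+43.0)/2 × 0.25 = 11.25
  [7.25→11.25]: (43.0+10.3)/2 × 4 = 106.6
  Sum = 2012.475 ng/mL·hr

AUC = 2012 ng/mL·hr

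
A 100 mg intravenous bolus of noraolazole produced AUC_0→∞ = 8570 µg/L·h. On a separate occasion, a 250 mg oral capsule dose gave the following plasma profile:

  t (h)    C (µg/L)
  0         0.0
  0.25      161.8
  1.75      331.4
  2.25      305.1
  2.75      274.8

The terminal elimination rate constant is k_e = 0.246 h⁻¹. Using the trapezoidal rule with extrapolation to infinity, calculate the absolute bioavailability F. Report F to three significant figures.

Trapezoidal AUC_0→2.75 (oral capsule):
  [0→0.25]: (0.0+161.8)/2 × 0.25 = 20.225
  [0.25→1.75]: (161.8+331.4)/2 × 1.5 = 369.9
  [1.75→2.25]: (331.4+305.1)/2 × 0.5 = 159.125
  [2.25→2.75]: (305.1+274.8)/2 × 0.5 = 144.975
  Sum = 694.225 µg/L·h
Tail: C_last/k_e = 274.8/0.246 = 1117.073
AUC_0→∞ (oral capsule) = 694.225 + 1117.073 = 1811.298 µg/L·h
F = (AUC_ev/D_ev)/(AUC_iv/D_iv) = (1811.298/250)/(8570/100) = 7.245192/85.7 = 0.0845

F = 0.0845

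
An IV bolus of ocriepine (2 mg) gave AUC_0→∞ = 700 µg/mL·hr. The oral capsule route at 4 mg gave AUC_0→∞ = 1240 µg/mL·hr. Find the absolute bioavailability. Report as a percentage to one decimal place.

F = (AUC_ev / D_ev) / (AUC_iv / D_iv)
  = (1240/4) / (700/2)
  = 310 / 350 = 0.8857
  = 88.57%

F = 88.6%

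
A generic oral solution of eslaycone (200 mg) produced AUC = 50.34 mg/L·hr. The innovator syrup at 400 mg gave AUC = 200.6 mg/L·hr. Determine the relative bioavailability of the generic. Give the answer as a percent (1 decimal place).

F_rel = (AUC_test/D_test) / (AUC_ref/D_ref)
      = (50.34/200) / (200.6/400)
      = 0.2517 / 0.5015 = 0.5019 = 50.19%

F_rel = 50.2%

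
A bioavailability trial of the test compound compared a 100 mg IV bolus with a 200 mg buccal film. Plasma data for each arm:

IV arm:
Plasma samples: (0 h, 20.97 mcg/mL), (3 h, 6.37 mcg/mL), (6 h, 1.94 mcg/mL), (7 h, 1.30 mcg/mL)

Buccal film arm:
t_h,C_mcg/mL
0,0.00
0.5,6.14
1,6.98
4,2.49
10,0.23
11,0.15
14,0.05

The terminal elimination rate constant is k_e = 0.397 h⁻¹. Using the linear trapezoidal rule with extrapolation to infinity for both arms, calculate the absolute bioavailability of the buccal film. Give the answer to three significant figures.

Trapezoidal AUC_0→7 (IV):
  [0→3]: (20.97+6.37)/2 × 3 = 41.01
  [3→6]: (6.37+1.94)/2 × 3 = 12.465
  [6→7]: (1.94+1.30)/2 × 1 = 1.62
  Sum = 55.095 mcg/mL·h
IV tail: 1.30/0.397 = 3.275; AUC_iv,0→∞ = 55.095 + 3.275 = 58.37 mcg/mL·h
Trapezoidal AUC_0→14 (buccal film):
  [0→0.5]: (0.00+6.14)/2 × 0.5 = 1.535
  [0.5→1]: (6.14+6.98)/2 × 0.5 = 3.28
  [1→4]: (6.98+2.49)/2 × 3 = 14.205
  [4→10]: (2.49+0.23)/2 × 6 = 8.16
  [10→11]: (0.23+0.15)/2 × 1 = 0.19
  [11→14]: (0.15+0.05)/2 × 3 = 0.3
  Sum = 27.67 mcg/mL·h
buccal film tail: 0.05/0.397 = 0.126; AUC_ev,0→∞ = 27.67 + 0.126 = 27.796 mcg/mL·h
F = (AUC_ev/D_ev)/(AUC_iv/D_iv) = (27.796/200)/(58.37/100) = 0.13898/0.5837 = 0.2381

F = 0.238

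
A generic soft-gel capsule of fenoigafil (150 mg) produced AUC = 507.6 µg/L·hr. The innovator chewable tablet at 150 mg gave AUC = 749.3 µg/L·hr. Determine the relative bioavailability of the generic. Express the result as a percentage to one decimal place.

F_rel = (AUC_test/D_test) / (AUC_ref/D_ref)
      = (507.6/150) / (749.3/150)
      = 3.384 / 4.99533 = 0.6774 = 67.74%

F_rel = 67.7%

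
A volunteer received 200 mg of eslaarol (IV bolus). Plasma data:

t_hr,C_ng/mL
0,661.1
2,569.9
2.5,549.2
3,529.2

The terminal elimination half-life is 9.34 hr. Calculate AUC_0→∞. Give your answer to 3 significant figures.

Trapezoidal AUC_0→3:
  [0→2]: (661.1+569.9)/2 × 2 = 1231.0
  [2→2.5]: (569.9+549.2)/2 × 0.5 = 279.775
  [2.5→3]: (549.2+529.2)/2 × 0.5 = 269.6
  Sum = 1780.375 ng/mL·hr
k_e = ln2 / t½ = 0.693147 / 9.34 = 0.0742 hr^-1
Extrapolated tail: C_last / k_e = 529.2 / 0.0742 = 7132.075
AUC_0→∞ = 1780.375 + 7132.075 = 8912.45 ng/mL·hr

AUC = 8910 ng/mL·hr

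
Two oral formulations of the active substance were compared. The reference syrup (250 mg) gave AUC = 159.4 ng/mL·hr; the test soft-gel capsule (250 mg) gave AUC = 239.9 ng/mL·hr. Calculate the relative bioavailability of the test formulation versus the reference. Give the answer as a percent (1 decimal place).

F_rel = (AUC_test/D_test) / (AUC_ref/D_ref)
      = (239.9/250) / (159.4/250)
      = 0.9596 / 0.6376 = 1.5050 = 150.50%

F_rel = 150.5%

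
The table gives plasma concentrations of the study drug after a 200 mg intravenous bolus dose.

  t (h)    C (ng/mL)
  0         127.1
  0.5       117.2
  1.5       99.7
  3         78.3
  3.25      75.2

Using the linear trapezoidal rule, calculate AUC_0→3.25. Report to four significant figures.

AUC = 322.2 ng/mL·h

Trapezoidal AUC_0→3.25:
  [0→0.5]: (127.1+117.2)/2 × 0.5 = 61.075
  [0.5→1.5]: (117.2+99.7)/2 × 1 = 108.45
  [1.5→3]: (99.7+78.3)/2 × 1.5 = 133.5
  [3→3.25]: (78.3+75.2)/2 × 0.25 = 19.1875
  Sum = 322.2125 ng/mL·h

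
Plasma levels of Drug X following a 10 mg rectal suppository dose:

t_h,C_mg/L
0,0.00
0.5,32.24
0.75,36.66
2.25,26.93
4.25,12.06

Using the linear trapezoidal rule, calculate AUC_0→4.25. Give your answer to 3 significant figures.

AUC = 103 mg/L·h

Trapezoidal AUC_0→4.25:
  [0→0.5]: (0.00+32.24)/2 × 0.5 = 8.06
  [0.5→0.75]: (32.24+36.66)/2 × 0.25 = 8.6125
  [0.75→2.25]: (36.66+26.93)/2 × 1.5 = 47.6925
  [2.25→4.25]: (26.93+12.06)/2 × 2 = 38.99
  Sum = 103.355 mg/L·h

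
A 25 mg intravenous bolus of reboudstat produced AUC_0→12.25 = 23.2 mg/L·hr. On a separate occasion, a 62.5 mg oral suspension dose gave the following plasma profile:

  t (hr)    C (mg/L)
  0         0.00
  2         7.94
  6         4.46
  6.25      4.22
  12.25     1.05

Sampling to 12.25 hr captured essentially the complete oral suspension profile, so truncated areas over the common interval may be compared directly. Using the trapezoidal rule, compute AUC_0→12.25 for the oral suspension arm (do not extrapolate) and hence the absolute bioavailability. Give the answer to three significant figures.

Trapezoidal AUC_0→12.25 (oral suspension):
  [0→2]: (0.00+7.94)/2 × 2 = 7.94
  [2→6]: (7.94+4.46)/2 × 4 = 24.8
  [6→6.25]: (4.46+4.22)/2 × 0.25 = 1.085
  [6.25→12.25]: (4.22+1.05)/2 × 6 = 15.81
  Sum = 49.635 mg/L·hr
F = (AUC_ev/D_ev)/(AUC_iv/D_iv) = (49.635/62.5)/(23.2/25) = 0.79416/0.928 = 0.8558

F = 0.856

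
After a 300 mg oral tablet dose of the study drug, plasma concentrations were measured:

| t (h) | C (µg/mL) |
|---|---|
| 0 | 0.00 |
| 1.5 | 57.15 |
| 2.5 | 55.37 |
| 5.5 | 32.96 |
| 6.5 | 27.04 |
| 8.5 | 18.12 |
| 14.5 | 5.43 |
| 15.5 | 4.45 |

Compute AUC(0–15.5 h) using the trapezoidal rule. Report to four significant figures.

AUC = 382.4 µg/mL·h

Trapezoidal AUC_0→15.5:
  [0→1.5]: (0.00+57.15)/2 × 1.5 = 42.8625
  [1.5→2.5]: (57.15+55.37)/2 × 1 = 56.26
  [2.5→5.5]: (55.37+32.96)/2 × 3 = 132.495
  [5.5→6.5]: (32.96+27.04)/2 × 1 = 30.0
  [6.5→8.5]: (27.04+18.12)/2 × 2 = 45.16
  [8.5→14.5]: (18.12+5.43)/2 × 6 = 70.65
  [14.5→15.5]: (5.43+4.45)/2 × 1 = 4.94
  Sum = 382.3675 µg/mL·h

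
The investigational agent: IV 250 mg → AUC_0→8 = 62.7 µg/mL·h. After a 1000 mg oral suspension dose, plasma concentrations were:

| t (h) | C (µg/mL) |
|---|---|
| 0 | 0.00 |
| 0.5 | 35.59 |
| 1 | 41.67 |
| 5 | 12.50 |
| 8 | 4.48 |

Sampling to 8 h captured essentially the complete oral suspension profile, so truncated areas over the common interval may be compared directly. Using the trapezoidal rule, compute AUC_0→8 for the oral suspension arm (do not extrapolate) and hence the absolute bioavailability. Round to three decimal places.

Trapezoidal AUC_0→8 (oral suspension):
  [0→0.5]: (0.00+35.59)/2 × 0.5 = 8.8975
  [0.5→1]: (35.59+41.67)/2 × 0.5 = 19.315
  [1→5]: (41.67+12.50)/2 × 4 = 108.34
  [5→8]: (12.50+4.48)/2 × 3 = 25.47
  Sum = 162.0225 µg/mL·h
F = (AUC_ev/D_ev)/(AUC_iv/D_iv) = (162.0225/1000)/(62.7/250) = 0.1620225/0.2508 = 0.6460

F = 0.646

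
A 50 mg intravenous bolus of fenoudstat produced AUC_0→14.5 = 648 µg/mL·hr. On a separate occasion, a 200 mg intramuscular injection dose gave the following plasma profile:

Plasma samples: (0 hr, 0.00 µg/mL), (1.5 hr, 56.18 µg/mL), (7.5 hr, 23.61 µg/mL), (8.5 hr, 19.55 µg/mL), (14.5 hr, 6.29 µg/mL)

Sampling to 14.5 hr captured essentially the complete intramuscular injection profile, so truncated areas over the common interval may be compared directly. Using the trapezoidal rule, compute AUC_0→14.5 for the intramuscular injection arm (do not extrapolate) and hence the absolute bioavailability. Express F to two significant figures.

Trapezoidal AUC_0→14.5 (intramuscular injection):
  [0→1.5]: (0.00+56.18)/2 × 1.5 = 42.135
  [1.5→7.5]: (56.18+23.61)/2 × 6 = 239.37
  [7.5→8.5]: (23.61+19.55)/2 × 1 = 21.58
  [8.5→14.5]: (19.55+6.29)/2 × 6 = 77.52
  Sum = 380.605 µg/mL·hr
F = (AUC_ev/D_ev)/(AUC_iv/D_iv) = (380.605/200)/(648/50) = 1.903025/12.96 = 0.1468

F = 0.15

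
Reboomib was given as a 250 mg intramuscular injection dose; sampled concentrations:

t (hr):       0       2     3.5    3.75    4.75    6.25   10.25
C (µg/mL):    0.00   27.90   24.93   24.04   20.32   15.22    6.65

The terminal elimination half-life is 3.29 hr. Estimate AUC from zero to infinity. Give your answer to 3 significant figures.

AUC = 198 µg/mL·hr

Trapezoidal AUC_0→10.25:
  [0→2]: (0.00+27.90)/2 × 2 = 27.9
  [2→3.5]: (27.90+24.93)/2 × 1.5 = 39.6225
  [3.5→3.75]: (24.93+24.04)/2 × 0.25 = 6.12125
  [3.75→4.75]: (24.04+20.32)/2 × 1 = 22.18
  [4.75→6.25]: (20.32+15.22)/2 × 1.5 = 26.655
  [6.25→10.25]: (15.22+6.65)/2 × 4 = 43.74
  Sum = 166.21875 µg/mL·hr
k_e = ln2 / t½ = 0.693147 / 3.29 = 0.2107 hr^-1
Extrapolated tail: C_last / k_e = 6.65 / 0.2107 = 31.561
AUC_0→∞ = 166.21875 + 31.561 = 197.77975 µg/mL·hr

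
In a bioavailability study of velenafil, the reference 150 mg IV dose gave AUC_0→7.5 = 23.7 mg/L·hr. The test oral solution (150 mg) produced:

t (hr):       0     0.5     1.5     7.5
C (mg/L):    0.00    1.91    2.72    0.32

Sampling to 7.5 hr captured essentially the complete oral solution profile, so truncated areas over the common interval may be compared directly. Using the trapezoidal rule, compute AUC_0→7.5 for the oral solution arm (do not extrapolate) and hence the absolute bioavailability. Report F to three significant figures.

Trapezoidal AUC_0→7.5 (oral solution):
  [0→0.5]: (0.00+1.91)/2 × 0.5 = 0.4775
  [0.5→1.5]: (1.91+2.72)/2 × 1 = 2.315
  [1.5→7.5]: (2.72+0.32)/2 × 6 = 9.12
  Sum = 11.9125 mg/L·hr
F = (AUC_ev/D_ev)/(AUC_iv/D_iv) = (11.9125/150)/(23.7/150) = 0.0794167/0.158 = 0.5026

F = 0.503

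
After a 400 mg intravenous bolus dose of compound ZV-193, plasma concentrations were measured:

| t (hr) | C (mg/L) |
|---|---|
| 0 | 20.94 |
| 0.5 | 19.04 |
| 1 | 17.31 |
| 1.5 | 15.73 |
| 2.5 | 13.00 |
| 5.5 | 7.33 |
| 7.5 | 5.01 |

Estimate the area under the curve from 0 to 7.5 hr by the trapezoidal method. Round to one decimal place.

Trapezoidal AUC_0→7.5:
  [0→0.5]: (20.94+19.04)/2 × 0.5 = 9.995
  [0.5→1]: (19.04+17.31)/2 × 0.5 = 9.0875
  [1→1.5]: (17.31+15.73)/2 × 0.5 = 8.26
  [1.5→2.5]: (15.73+13.00)/2 × 1 = 14.365
  [2.5→5.5]: (13.00+7.33)/2 × 3 = 30.495
  [5.5→7.5]: (7.33+5.01)/2 × 2 = 12.34
  Sum = 84.5425 mg/L·hr

AUC = 84.5 mg/L·hr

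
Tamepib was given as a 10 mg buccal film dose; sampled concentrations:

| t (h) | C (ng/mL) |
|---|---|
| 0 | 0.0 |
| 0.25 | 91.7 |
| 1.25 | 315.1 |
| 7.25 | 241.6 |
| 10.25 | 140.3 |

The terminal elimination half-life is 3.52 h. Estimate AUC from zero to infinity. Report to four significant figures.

AUC = 3170 ng/mL·h

Trapezoidal AUC_0→10.25:
  [0→0.25]: (0.0+91.7)/2 × 0.25 = 11.4625
  [0.25→1.25]: (91.7+315.1)/2 × 1 = 203.4
  [1.25→7.25]: (315.1+241.6)/2 × 6 = 1670.1
  [7.25→10.25]: (241.6+140.3)/2 × 3 = 572.85
  Sum = 2457.8125 ng/mL·h
k_e = ln2 / t½ = 0.693147 / 3.52 = 0.1969 h^-1
Extrapolated tail: C_last / k_e = 140.3 / 0.1969 = 712.544
AUC_0→∞ = 2457.8125 + 712.544 = 3170.3565 ng/mL·h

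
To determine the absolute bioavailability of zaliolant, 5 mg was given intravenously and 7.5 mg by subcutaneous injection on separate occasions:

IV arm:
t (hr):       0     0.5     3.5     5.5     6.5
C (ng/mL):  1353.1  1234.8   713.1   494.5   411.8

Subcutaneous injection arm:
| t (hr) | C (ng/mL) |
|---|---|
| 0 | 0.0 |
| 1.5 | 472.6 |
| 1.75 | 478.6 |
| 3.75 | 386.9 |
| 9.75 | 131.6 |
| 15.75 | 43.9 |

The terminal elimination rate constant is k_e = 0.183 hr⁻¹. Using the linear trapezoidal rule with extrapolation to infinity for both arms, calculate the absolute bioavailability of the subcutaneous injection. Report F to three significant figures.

Trapezoidal AUC_0→6.5 (IV):
  [0→0.5]: (1353.1+1234.8)/2 × 0.5 = 646.975
  [0.5→3.5]: (1234.8+713.1)/2 × 3 = 2921.85
  [3.5→5.5]: (713.1+494.5)/2 × 2 = 1207.6
  [5.5→6.5]: (494.5+411.8)/2 × 1 = 453.15
  Sum = 5229.575 ng/mL·hr
IV tail: 411.8/0.183 = 2250.273; AUC_iv,0→∞ = 5229.575 + 2250.273 = 7479.848 ng/mL·hr
Trapezoidal AUC_0→15.75 (subcutaneous injection):
  [0→1.5]: (0.0+472.6)/2 × 1.5 = 354.45
  [1.5→1.75]: (472.6+478.6)/2 × 0.25 = 118.9
  [1.75→3.75]: (478.6+386.9)/2 × 2 = 865.5
  [3.75→9.75]: (386.9+131.6)/2 × 6 = 1555.5
  [9.75→15.75]: (131.6+43.9)/2 × 6 = 526.5
  Sum = 3420.85 ng/mL·hr
subcutaneous injection tail: 43.9/0.183 = 239.891; AUC_ev,0→∞ = 3420.85 + 239.891 = 3660.741 ng/mL·hr
F = (AUC_ev/D_ev)/(AUC_iv/D_iv) = (3660.741/7.5)/(7479.848/5) = 488.0988/1495.9696 = 0.3263

F = 0.326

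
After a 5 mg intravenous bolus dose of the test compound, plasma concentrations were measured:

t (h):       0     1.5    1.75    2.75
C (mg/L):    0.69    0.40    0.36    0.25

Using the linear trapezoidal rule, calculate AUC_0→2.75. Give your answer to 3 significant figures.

Trapezoidal AUC_0→2.75:
  [0→1.5]: (0.69+0.40)/2 × 1.5 = 0.8175
  [1.5→1.75]: (0.40+0.36)/2 × 0.25 = 0.095
  [1.75→2.75]: (0.36+0.25)/2 × 1 = 0.305
  Sum = 1.2175 mg/L·h

AUC = 1.22 mg/L·h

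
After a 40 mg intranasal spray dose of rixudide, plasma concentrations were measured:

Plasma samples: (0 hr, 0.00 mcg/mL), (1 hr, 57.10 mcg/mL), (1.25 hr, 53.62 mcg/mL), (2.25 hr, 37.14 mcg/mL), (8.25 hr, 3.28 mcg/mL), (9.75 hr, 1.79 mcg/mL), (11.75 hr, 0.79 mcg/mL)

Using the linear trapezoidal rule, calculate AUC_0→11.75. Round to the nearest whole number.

AUC = 215 mcg/mL·hr

Trapezoidal AUC_0→11.75:
  [0→1]: (0.00+57.10)/2 × 1 = 28.55
  [1→1.25]: (57.10+53.62)/2 × 0.25 = 13.84
  [1.25→2.25]: (53.62+37.14)/2 × 1 = 45.38
  [2.25→8.25]: (37.14+3.28)/2 × 6 = 121.26
  [8.25→9.75]: (3.28+1.79)/2 × 1.5 = 3.8025
  [9.75→11.75]: (1.79+0.79)/2 × 2 = 2.58
  Sum = 215.4125 mcg/mL·hr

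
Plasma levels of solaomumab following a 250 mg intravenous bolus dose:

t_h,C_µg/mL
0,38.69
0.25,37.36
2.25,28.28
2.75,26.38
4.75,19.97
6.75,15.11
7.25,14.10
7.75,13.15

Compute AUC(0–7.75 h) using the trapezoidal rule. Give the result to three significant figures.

Trapezoidal AUC_0→7.75:
  [0→0.25]: (38.69+37.36)/2 × 0.25 = 9.50625
  [0.25→2.25]: (37.36+28.28)/2 × 2 = 65.64
  [2.25→2.75]: (28.28+26.38)/2 × 0.5 = 13.665
  [2.75→4.75]: (26.38+19.97)/2 × 2 = 46.35
  [4.75→6.75]: (19.97+15.11)/2 × 2 = 35.08
  [6.75→7.25]: (15.11+14.10)/2 × 0.5 = 7.3025
  [7.25→7.75]: (14.10+13.15)/2 × 0.5 = 6.8125
  Sum = 184.35625 µg/mL·h

AUC = 184 µg/mL·h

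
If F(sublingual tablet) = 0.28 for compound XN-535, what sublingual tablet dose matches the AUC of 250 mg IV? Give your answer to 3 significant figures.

D_sublingual = 893 mg

For equal systemic exposure: F × D_ev = D_iv
D_ev = D_iv / F = 250 / 0.28 = 892.857 mg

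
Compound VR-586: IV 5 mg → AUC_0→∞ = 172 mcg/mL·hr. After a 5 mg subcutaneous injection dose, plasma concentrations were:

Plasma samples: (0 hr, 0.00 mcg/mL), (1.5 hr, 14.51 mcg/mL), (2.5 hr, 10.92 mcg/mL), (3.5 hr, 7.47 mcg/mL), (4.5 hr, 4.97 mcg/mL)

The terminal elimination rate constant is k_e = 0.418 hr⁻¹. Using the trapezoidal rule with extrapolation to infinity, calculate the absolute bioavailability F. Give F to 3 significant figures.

F = 0.296

Trapezoidal AUC_0→4.5 (subcutaneous injection):
  [0→1.5]: (0.00+14.51)/2 × 1.5 = 10.8825
  [1.5→2.5]: (14.51+10.92)/2 × 1 = 12.715
  [2.5→3.5]: (10.92+7.47)/2 × 1 = 9.195
  [3.5→4.5]: (7.47+4.97)/2 × 1 = 6.22
  Sum = 39.0125 mcg/mL·hr
Tail: C_last/k_e = 4.97/0.418 = 11.890
AUC_0→∞ (subcutaneous injection) = 39.0125 + 11.890 = 50.9025 mcg/mL·hr
F = (AUC_ev/D_ev)/(AUC_iv/D_iv) = (50.9025/5)/(172/5) = 10.1805/34.4 = 0.2959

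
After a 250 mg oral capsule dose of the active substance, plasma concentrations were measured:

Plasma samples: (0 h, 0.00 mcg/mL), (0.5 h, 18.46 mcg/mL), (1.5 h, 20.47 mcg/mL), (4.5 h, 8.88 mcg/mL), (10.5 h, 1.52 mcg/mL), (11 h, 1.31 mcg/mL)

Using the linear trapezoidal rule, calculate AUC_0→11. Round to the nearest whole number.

Trapezoidal AUC_0→11:
  [0→0.5]: (0.00+18.46)/2 × 0.5 = 4.615
  [0.5→1.5]: (18.46+20.47)/2 × 1 = 19.465
  [1.5→4.5]: (20.47+8.88)/2 × 3 = 44.025
  [4.5→10.5]: (8.88+1.52)/2 × 6 = 31.2
  [10.5→11]: (1.52+1.31)/2 × 0.5 = 0.7075
  Sum = 100.0125 mcg/mL·h

AUC = 100 mcg/mL·h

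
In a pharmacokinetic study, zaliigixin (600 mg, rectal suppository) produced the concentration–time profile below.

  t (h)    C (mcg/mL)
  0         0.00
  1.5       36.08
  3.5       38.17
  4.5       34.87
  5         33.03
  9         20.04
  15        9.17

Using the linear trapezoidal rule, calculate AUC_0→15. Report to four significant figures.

AUC = 348.6 mcg/mL·h

Trapezoidal AUC_0→15:
  [0→1.5]: (0.00+36.08)/2 × 1.5 = 27.06
  [1.5→3.5]: (36.08+38.17)/2 × 2 = 74.25
  [3.5→4.5]: (38.17+34.87)/2 × 1 = 36.52
  [4.5→5]: (34.87+33.03)/2 × 0.5 = 16.975
  [5→9]: (33.03+20.04)/2 × 4 = 106.14
  [9→15]: (20.04+9.17)/2 × 6 = 87.63
  Sum = 348.575 mcg/mL·h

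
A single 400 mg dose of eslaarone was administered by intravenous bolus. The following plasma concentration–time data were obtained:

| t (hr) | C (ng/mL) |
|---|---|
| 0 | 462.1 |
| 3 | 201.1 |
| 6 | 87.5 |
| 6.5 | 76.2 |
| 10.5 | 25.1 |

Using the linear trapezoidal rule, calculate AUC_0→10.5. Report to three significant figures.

AUC = 1670 ng/mL·hr

Trapezoidal AUC_0→10.5:
  [0→3]: (462.1+201.1)/2 × 3 = 994.8
  [3→6]: (201.1+87.5)/2 × 3 = 432.9
  [6→6.5]: (87.5+76.2)/2 × 0.5 = 40.925
  [6.5→10.5]: (76.2+25.1)/2 × 4 = 202.6
  Sum = 1671.225 ng/mL·hr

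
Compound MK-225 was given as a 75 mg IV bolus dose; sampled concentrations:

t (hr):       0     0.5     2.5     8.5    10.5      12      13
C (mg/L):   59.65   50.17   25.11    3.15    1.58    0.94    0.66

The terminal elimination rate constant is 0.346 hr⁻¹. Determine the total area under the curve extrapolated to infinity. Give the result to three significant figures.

AUC = 197 mg/L·hr

Trapezoidal AUC_0→13:
  [0→0.5]: (59.65+50.17)/2 × 0.5 = 27.455
  [0.5→2.5]: (50.17+25.11)/2 × 2 = 75.28
  [2.5→8.5]: (25.11+3.15)/2 × 6 = 84.78
  [8.5→10.5]: (3.15+1.58)/2 × 2 = 4.73
  [10.5→12]: (1.58+0.94)/2 × 1.5 = 1.89
  [12→13]: (0.94+0.66)/2 × 1 = 0.8
  Sum = 194.935 mg/L·hr
Extrapolated tail: C_last / k_e = 0.66 / 0.346 = 1.908
AUC_0→∞ = 194.935 + 1.908 = 196.843 mg/L·hr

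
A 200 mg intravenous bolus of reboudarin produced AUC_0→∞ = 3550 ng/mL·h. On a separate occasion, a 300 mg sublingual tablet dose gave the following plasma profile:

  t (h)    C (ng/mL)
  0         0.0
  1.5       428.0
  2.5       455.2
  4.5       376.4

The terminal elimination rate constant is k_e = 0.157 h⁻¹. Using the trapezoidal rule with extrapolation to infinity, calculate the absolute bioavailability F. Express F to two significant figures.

F = 0.75

Trapezoidal AUC_0→4.5 (sublingual tablet):
  [0→1.5]: (0.0+428.0)/2 × 1.5 = 321.0
  [1.5→2.5]: (428.0+455.2)/2 × 1 = 441.6
  [2.5→4.5]: (455.2+376.4)/2 × 2 = 831.6
  Sum = 1594.2 ng/mL·h
Tail: C_last/k_e = 376.4/0.157 = 2397.452
AUC_0→∞ (sublingual tablet) = 1594.2 + 2397.452 = 3991.652 ng/mL·h
F = (AUC_ev/D_ev)/(AUC_iv/D_iv) = (3991.652/300)/(3550/200) = 13.3055/17.75 = 0.7496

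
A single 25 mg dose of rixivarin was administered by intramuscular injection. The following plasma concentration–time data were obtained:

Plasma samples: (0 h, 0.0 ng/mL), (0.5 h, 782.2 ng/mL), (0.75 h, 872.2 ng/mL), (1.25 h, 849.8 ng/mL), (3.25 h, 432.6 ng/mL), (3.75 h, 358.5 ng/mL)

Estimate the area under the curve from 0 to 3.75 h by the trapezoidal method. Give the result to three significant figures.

AUC = 2310 ng/mL·h

Trapezoidal AUC_0→3.75:
  [0→0.5]: (0.0+782.2)/2 × 0.5 = 195.55
  [0.5→0.75]: (782.2+872.2)/2 × 0.25 = 206.8
  [0.75→1.25]: (872.2+849.8)/2 × 0.5 = 430.5
  [1.25→3.25]: (849.8+432.6)/2 × 2 = 1282.4
  [3.25→3.75]: (432.6+358.5)/2 × 0.5 = 197.775
  Sum = 2313.025 ng/mL·h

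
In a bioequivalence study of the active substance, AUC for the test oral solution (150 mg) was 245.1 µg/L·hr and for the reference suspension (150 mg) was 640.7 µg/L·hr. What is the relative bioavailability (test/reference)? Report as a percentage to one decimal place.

F_rel = 38.3%

F_rel = (AUC_test/D_test) / (AUC_ref/D_ref)
      = (245.1/150) / (640.7/150)
      = 1.634 / 4.27133 = 0.3826 = 38.26%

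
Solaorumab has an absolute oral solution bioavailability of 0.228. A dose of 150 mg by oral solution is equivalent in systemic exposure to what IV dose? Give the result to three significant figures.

D_iv = 34.2 mg

Systemic exposure from an extravascular dose = F × D_ev, so the equivalent IV dose is F × D_ev.
D_iv = F × D_ev = 0.228 × 150 = 34.2 mg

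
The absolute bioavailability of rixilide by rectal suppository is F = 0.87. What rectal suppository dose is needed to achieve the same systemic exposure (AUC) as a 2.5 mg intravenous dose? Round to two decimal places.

For equal systemic exposure: F × D_ev = D_iv
D_ev = D_iv / F = 2.5 / 0.87 = 2.87356 mg

D_rectal = 2.87 mg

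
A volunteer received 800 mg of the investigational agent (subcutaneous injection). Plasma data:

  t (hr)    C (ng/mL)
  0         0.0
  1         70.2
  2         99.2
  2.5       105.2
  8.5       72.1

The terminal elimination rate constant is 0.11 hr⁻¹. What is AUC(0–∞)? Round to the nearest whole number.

AUC = 1358 ng/mL·hr

Trapezoidal AUC_0→8.5:
  [0→1]: (0.0+70.2)/2 × 1 = 35.1
  [1→2]: (70.2+99.2)/2 × 1 = 84.7
  [2→2.5]: (99.2+105.2)/2 × 0.5 = 51.1
  [2.5→8.5]: (105.2+72.1)/2 × 6 = 531.9
  Sum = 702.8 ng/mL·hr
Extrapolated tail: C_last / k_e = 72.1 / 0.11 = 655.455
AUC_0→∞ = 702.8 + 655.455 = 1358.255 ng/mL·hr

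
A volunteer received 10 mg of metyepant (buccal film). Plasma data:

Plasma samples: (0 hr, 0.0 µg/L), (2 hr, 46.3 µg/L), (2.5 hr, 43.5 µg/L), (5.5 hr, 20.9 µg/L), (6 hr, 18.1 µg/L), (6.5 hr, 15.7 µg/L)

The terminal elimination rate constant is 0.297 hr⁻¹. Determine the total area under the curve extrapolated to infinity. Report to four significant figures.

AUC = 236.4 µg/L·hr

Trapezoidal AUC_0→6.5:
  [0→2]: (0.0+46.3)/2 × 2 = 46.3
  [2→2.5]: (46.3+43.5)/2 × 0.5 = 22.45
  [2.5→5.5]: (43.5+20.9)/2 × 3 = 96.6
  [5.5→6]: (20.9+18.1)/2 × 0.5 = 9.75
  [6→6.5]: (18.1+15.7)/2 × 0.5 = 8.45
  Sum = 183.55 µg/L·hr
Extrapolated tail: C_last / k_e = 15.7 / 0.297 = 52.862
AUC_0→∞ = 183.55 + 52.862 = 236.412 µg/L·hr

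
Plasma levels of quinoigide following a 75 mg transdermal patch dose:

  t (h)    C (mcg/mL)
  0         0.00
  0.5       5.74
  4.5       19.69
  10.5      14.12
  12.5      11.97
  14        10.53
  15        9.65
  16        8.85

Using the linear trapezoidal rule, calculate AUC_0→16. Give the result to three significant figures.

AUC = 216 mcg/mL·h

Trapezoidal AUC_0→16:
  [0→0.5]: (0.00+5.74)/2 × 0.5 = 1.435
  [0.5→4.5]: (5.74+19.69)/2 × 4 = 50.86
  [4.5→10.5]: (19.69+14.12)/2 × 6 = 101.43
  [10.5→12.5]: (14.12+11.97)/2 × 2 = 26.09
  [12.5→14]: (11.97+10.53)/2 × 1.5 = 16.875
  [14→15]: (10.53+9.65)/2 × 1 = 10.09
  [15→16]: (9.65+8.85)/2 × 1 = 9.25
  Sum = 216.03 mcg/mL·h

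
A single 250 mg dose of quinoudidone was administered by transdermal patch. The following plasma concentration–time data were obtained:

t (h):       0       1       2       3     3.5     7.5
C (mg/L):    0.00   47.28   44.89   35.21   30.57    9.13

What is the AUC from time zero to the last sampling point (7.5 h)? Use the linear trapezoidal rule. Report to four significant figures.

Trapezoidal AUC_0→7.5:
  [0→1]: (0.00+47.28)/2 × 1 = 23.64
  [1→2]: (47.28+44.89)/2 × 1 = 46.085
  [2→3]: (44.89+35.21)/2 × 1 = 40.05
  [3→3.5]: (35.21+30.57)/2 × 0.5 = 16.445
  [3.5→7.5]: (30.57+9.13)/2 × 4 = 79.4
  Sum = 205.62 mg/L·h

AUC = 205.6 mg/L·h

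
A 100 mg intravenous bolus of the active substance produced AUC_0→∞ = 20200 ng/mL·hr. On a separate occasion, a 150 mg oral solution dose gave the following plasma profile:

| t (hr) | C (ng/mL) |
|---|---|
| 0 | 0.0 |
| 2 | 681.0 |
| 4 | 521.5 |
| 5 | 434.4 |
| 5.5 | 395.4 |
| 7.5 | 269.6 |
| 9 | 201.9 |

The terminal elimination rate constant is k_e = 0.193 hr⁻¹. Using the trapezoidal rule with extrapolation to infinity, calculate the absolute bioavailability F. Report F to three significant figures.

Trapezoidal AUC_0→9 (oral solution):
  [0→2]: (0.0+681.0)/2 × 2 = 681.0
  [2→4]: (681.0+521.5)/2 × 2 = 1202.5
  [4→5]: (521.5+434.4)/2 × 1 = 477.95
  [5→5.5]: (434.4+395.4)/2 × 0.5 = 207.45
  [5.5→7.5]: (395.4+269.6)/2 × 2 = 665.0
  [7.5→9]: (269.6+201.9)/2 × 1.5 = 353.625
  Sum = 3587.525 ng/mL·hr
Tail: C_last/k_e = 201.9/0.193 = 1046.114
AUC_0→∞ (oral solution) = 3587.525 + 1046.114 = 4633.639 ng/mL·hr
F = (AUC_ev/D_ev)/(AUC_iv/D_iv) = (4633.639/150)/(20200/100) = 30.8909/202 = 0.1529

F = 0.153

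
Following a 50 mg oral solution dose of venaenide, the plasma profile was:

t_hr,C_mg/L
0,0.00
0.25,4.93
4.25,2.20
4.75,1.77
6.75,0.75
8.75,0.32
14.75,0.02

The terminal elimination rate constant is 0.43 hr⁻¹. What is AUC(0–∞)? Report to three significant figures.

Trapezoidal AUC_0→14.75:
  [0→0.25]: (0.00+4.93)/2 × 0.25 = 0.61625
  [0.25→4.25]: (4.93+2.20)/2 × 4 = 14.26
  [4.25→4.75]: (2.20+1.77)/2 × 0.5 = 0.9925
  [4.75→6.75]: (1.77+0.75)/2 × 2 = 2.52
  [6.75→8.75]: (0.75+0.32)/2 × 2 = 1.07
  [8.75→14.75]: (0.32+0.02)/2 × 6 = 1.02
  Sum = 20.47875 mg/L·hr
Extrapolated tail: C_last / k_e = 0.02 / 0.43 = 0.047
AUC_0→∞ = 20.47875 + 0.047 = 20.52575 mg/L·hr

AUC = 20.5 mg/L·hr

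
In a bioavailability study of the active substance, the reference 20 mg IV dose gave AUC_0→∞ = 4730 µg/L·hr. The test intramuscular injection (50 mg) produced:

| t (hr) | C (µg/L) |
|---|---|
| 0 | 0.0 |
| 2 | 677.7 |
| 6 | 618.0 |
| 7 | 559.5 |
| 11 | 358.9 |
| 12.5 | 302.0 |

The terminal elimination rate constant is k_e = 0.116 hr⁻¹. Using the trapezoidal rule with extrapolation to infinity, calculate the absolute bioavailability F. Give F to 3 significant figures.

Trapezoidal AUC_0→12.5 (intramuscular injection):
  [0→2]: (0.0+677.7)/2 × 2 = 677.7
  [2→6]: (677.7+618.0)/2 × 4 = 2591.4
  [6→7]: (618.0+559.5)/2 × 1 = 588.75
  [7→11]: (559.5+358.9)/2 × 4 = 1836.8
  [11→12.5]: (358.9+302.0)/2 × 1.5 = 495.675
  Sum = 6190.325 µg/L·hr
Tail: C_last/k_e = 302.0/0.116 = 2603.448
AUC_0→∞ (intramuscular injection) = 6190.325 + 2603.448 = 8793.773 µg/L·hr
F = (AUC_ev/D_ev)/(AUC_iv/D_iv) = (8793.773/50)/(4730/20) = 175.87546/236.5 = 0.7437

F = 0.744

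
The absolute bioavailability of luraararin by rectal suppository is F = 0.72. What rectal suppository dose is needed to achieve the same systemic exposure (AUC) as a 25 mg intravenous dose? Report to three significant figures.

For equal systemic exposure: F × D_ev = D_iv
D_ev = D_iv / F = 25 / 0.72 = 34.7222 mg

D_rectal = 34.7 mg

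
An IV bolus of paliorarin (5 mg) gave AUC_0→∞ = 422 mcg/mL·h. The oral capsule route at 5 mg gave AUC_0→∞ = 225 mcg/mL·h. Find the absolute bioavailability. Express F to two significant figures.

F = 0.53

F = (AUC_ev / D_ev) / (AUC_iv / D_iv)
  = (225/5) / (422/5)
  = 45 / 84.4 = 0.5332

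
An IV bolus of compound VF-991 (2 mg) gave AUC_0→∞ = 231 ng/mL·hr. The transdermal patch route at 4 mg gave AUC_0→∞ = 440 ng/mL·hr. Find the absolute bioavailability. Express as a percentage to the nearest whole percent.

F = 95%

F = (AUC_ev / D_ev) / (AUC_iv / D_iv)
  = (440/4) / (231/2)
  = 110 / 115.5 = 0.9524
  = 95.24%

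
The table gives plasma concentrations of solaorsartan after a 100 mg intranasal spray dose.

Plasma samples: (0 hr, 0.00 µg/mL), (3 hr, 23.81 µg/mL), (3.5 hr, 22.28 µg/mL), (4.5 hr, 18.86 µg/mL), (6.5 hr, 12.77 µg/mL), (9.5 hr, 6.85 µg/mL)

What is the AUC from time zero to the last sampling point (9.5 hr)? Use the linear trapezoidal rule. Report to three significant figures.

AUC = 129 µg/mL·hr

Trapezoidal AUC_0→9.5:
  [0→3]: (0.00+23.81)/2 × 3 = 35.715
  [3→3.5]: (23.81+22.28)/2 × 0.5 = 11.5225
  [3.5→4.5]: (22.28+18.86)/2 × 1 = 20.57
  [4.5→6.5]: (18.86+12.77)/2 × 2 = 31.63
  [6.5→9.5]: (12.77+6.85)/2 × 3 = 29.43
  Sum = 128.8675 µg/mL·hr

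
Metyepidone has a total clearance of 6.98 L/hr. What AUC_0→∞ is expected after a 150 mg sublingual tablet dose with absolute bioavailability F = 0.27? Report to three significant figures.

AUC_0→∞ = F × Dose / CL
        = 0.27 × 150 / 6.98 = 5.80229 mg/L·hr

AUC = 5.80 mg/L·hr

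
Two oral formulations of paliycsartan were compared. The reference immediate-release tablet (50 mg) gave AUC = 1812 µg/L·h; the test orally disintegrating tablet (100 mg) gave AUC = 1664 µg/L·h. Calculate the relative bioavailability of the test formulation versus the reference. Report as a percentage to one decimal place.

F_rel = (AUC_test/D_test) / (AUC_ref/D_ref)
      = (1664/100) / (1812/50)
      = 16.64 / 36.24 = 0.4592 = 45.92%

F_rel = 45.9%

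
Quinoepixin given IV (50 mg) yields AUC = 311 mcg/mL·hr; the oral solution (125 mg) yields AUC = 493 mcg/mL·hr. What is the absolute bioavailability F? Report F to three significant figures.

F = 0.634

F = (AUC_ev / D_ev) / (AUC_iv / D_iv)
  = (493/125) / (311/50)
  = 3.944 / 6.22 = 0.6341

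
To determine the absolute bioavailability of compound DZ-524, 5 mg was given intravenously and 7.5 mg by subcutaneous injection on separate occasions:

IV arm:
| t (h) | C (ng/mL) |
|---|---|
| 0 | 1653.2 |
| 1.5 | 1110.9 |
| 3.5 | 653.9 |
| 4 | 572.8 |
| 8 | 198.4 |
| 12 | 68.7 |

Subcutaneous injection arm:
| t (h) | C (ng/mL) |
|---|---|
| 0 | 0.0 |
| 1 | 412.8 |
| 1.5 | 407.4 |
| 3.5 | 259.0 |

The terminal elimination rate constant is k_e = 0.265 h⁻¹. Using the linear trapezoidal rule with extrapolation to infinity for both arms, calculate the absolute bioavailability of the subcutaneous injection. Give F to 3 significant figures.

Trapezoidal AUC_0→12 (IV):
  [0→1.5]: (1653.2+1110.9)/2 × 1.5 = 2073.075
  [1.5→3.5]: (1110.9+653.9)/2 × 2 = 1764.8
  [3.5→4]: (653.9+572.8)/2 × 0.5 = 306.675
  [4→8]: (572.8+198.4)/2 × 4 = 1542.4
  [8→12]: (198.4+68.7)/2 × 4 = 534.2
  Sum = 6221.15 ng/mL·h
IV tail: 68.7/0.265 = 259.245; AUC_iv,0→∞ = 6221.15 + 259.245 = 6480.395 ng/mL·h
Trapezoidal AUC_0→3.5 (subcutaneous injection):
  [0→1]: (0.0+412.8)/2 × 1 = 206.4
  [1→1.5]: (412.8+407.4)/2 × 0.5 = 205.05
  [1.5→3.5]: (407.4+259.0)/2 × 2 = 666.4
  Sum = 1077.85 ng/mL·h
subcutaneous injection tail: 259.0/0.265 = 977.358; AUC_ev,0→∞ = 1077.85 + 977.358 = 2055.208 ng/mL·h
F = (AUC_ev/D_ev)/(AUC_iv/D_iv) = (2055.208/7.5)/(6480.395/5) = 274.028/1296.079 = 0.2114

F = 0.211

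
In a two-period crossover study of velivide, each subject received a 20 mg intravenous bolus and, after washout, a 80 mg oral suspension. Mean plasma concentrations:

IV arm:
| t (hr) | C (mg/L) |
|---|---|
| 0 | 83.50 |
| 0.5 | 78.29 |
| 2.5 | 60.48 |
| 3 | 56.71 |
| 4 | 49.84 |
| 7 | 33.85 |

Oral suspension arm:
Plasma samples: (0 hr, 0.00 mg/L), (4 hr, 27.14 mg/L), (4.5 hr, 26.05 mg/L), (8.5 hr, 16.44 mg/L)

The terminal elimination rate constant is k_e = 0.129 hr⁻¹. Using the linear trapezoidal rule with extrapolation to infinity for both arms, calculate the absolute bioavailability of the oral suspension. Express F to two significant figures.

F = 0.11

Trapezoidal AUC_0→7 (IV):
  [0→0.5]: (83.50+78.29)/2 × 0.5 = 40.4475
  [0.5→2.5]: (78.29+60.48)/2 × 2 = 138.77
  [2.5→3]: (60.48+56.71)/2 × 0.5 = 29.2975
  [3→4]: (56.71+49.84)/2 × 1 = 53.275
  [4→7]: (49.84+33.85)/2 × 3 = 125.535
  Sum = 387.325 mg/L·hr
IV tail: 33.85/0.129 = 262.403; AUC_iv,0→∞ = 387.325 + 262.403 = 649.728 mg/L·hr
Trapezoidal AUC_0→8.5 (oral suspension):
  [0→4]: (0.00+27.14)/2 × 4 = 54.28
  [4→4.5]: (27.14+26.05)/2 × 0.5 = 13.2975
  [4.5→8.5]: (26.05+16.44)/2 × 4 = 84.98
  Sum = 152.5575 mg/L·hr
oral suspension tail: 16.44/0.129 = 127.442; AUC_ev,0→∞ = 152.5575 + 127.442 = 279.9995 mg/L·hr
F = (AUC_ev/D_ev)/(AUC_iv/D_iv) = (279.9995/80)/(649.728/20) = 3.49999/32.4864 = 0.1077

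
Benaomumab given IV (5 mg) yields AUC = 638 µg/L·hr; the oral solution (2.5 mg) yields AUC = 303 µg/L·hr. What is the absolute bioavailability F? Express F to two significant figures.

F = (AUC_ev / D_ev) / (AUC_iv / D_iv)
  = (303/2.5) / (638/5)
  = 121.2 / 127.6 = 0.9498

F = 0.95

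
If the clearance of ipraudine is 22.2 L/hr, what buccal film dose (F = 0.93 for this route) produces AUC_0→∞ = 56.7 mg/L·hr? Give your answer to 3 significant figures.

Dose = CL × AUC_0→∞ / F
     = 22.2 × 56.7 / 0.93 = 1353.48 mg

Dose = 1350 mg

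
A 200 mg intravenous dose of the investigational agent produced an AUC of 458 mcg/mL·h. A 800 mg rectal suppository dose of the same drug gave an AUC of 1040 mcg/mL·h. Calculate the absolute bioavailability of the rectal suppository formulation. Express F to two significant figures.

F = 0.57

F = (AUC_ev / D_ev) / (AUC_iv / D_iv)
  = (1040/800) / (458/200)
  = 1.3 / 2.29 = 0.5677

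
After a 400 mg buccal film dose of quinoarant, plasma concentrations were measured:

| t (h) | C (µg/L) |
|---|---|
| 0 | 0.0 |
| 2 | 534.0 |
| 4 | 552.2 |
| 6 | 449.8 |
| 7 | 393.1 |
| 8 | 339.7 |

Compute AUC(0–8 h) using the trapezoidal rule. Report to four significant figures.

Trapezoidal AUC_0→8:
  [0→2]: (0.0+534.0)/2 × 2 = 534.0
  [2→4]: (534.0+552.2)/2 × 2 = 1086.2
  [4→6]: (552.2+449.8)/2 × 2 = 1002.0
  [6→7]: (449.8+393.1)/2 × 1 = 421.45
  [7→8]: (393.1+339.7)/2 × 1 = 366.4
  Sum = 3410.05 µg/L·h

AUC = 3410 µg/L·h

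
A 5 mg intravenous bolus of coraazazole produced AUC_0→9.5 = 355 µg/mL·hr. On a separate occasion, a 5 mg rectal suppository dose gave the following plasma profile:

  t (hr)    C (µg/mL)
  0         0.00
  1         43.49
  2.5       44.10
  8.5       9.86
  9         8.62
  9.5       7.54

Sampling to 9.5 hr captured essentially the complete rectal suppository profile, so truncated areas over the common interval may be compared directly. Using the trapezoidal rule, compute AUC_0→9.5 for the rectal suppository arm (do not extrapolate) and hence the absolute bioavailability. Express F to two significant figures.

Trapezoidal AUC_0→9.5 (rectal suppository):
  [0→1]: (0.00+43.49)/2 × 1 = 21.745
  [1→2.5]: (43.49+44.10)/2 × 1.5 = 65.6925
  [2.5→8.5]: (44.10+9.86)/2 × 6 = 161.88
  [8.5→9]: (9.86+8.62)/2 × 0.5 = 4.62
  [9→9.5]: (8.62+7.54)/2 × 0.5 = 4.04
  Sum = 257.9775 µg/mL·hr
F = (AUC_ev/D_ev)/(AUC_iv/D_iv) = (257.9775/5)/(355/5) = 51.5955/71 = 0.7267

F = 0.73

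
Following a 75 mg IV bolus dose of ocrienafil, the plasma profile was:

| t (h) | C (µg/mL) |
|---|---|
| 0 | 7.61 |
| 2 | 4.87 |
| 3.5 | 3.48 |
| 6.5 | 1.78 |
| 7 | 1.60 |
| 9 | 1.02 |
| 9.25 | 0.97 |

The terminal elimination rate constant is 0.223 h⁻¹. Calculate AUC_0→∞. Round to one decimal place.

AUC = 34.7 µg/mL·h

Trapezoidal AUC_0→9.25:
  [0→2]: (7.61+4.87)/2 × 2 = 12.48
  [2→3.5]: (4.87+3.48)/2 × 1.5 = 6.2625
  [3.5→6.5]: (3.48+1.78)/2 × 3 = 7.89
  [6.5→7]: (1.78+1.60)/2 × 0.5 = 0.845
  [7→9]: (1.60+1.02)/2 × 2 = 2.62
  [9→9.25]: (1.02+0.97)/2 × 0.25 = 0.24875
  Sum = 30.34625 µg/mL·h
Extrapolated tail: C_last / k_e = 0.97 / 0.223 = 4.350
AUC_0→∞ = 30.34625 + 4.350 = 34.69625 µg/mL·h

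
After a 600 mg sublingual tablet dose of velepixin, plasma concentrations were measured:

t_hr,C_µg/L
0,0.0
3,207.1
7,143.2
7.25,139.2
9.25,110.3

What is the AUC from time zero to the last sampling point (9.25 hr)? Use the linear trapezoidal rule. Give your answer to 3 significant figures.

AUC = 1300 µg/L·hr

Trapezoidal AUC_0→9.25:
  [0→3]: (0.0+207.1)/2 × 3 = 310.65
  [3→7]: (207.1+143.2)/2 × 4 = 700.6
  [7→7.25]: (143.2+139.2)/2 × 0.25 = 35.3
  [7.25→9.25]: (139.2+110.3)/2 × 2 = 249.5
  Sum = 1296.05 µg/L·hr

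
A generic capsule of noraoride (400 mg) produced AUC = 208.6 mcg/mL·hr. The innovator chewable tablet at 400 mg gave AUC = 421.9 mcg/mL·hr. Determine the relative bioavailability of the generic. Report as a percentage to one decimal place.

F_rel = 49.4%

F_rel = (AUC_test/D_test) / (AUC_ref/D_ref)
      = (208.6/400) / (421.9/400)
      = 0.5215 / 1.05475 = 0.4944 = 49.44%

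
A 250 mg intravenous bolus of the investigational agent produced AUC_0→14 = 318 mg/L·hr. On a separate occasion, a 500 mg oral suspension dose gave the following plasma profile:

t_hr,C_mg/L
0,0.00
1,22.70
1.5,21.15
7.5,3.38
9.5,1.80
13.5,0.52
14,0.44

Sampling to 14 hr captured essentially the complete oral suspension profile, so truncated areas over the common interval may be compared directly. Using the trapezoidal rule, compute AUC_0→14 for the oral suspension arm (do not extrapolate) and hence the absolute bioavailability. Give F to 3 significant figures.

Trapezoidal AUC_0→14 (oral suspension):
  [0→1]: (0.00+22.70)/2 × 1 = 11.35
  [1→1.5]: (22.70+21.15)/2 × 0.5 = 10.9625
  [1.5→7.5]: (21.15+3.38)/2 × 6 = 73.59
  [7.5→9.5]: (3.38+1.80)/2 × 2 = 5.18
  [9.5→13.5]: (1.80+0.52)/2 × 4 = 4.64
  [13.5→14]: (0.52+0.44)/2 × 0.5 = 0.24
  Sum = 105.9625 mg/L·hr
F = (AUC_ev/D_ev)/(AUC_iv/D_iv) = (105.9625/500)/(318/250) = 0.211925/1.272 = 0.1666

F = 0.167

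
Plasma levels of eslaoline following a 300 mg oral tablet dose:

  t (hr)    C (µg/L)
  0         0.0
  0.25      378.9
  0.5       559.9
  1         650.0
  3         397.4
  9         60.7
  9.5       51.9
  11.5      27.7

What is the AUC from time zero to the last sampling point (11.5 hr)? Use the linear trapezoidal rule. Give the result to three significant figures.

Trapezoidal AUC_0→11.5:
  [0→0.25]: (0.0+378.9)/2 × 0.25 = 47.3625
  [0.25→0.5]: (378.9+559.9)/2 × 0.25 = 117.35
  [0.5→1]: (559.9+650.0)/2 × 0.5 = 302.475
  [1→3]: (650.0+397.4)/2 × 2 = 1047.4
  [3→9]: (397.4+60.7)/2 × 6 = 1374.3
  [9→9.5]: (60.7+51.9)/2 × 0.5 = 28.15
  [9.5→11.5]: (51.9+27.7)/2 × 2 = 79.6
  Sum = 2996.6375 µg/L·hr

AUC = 3000 µg/L·hr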